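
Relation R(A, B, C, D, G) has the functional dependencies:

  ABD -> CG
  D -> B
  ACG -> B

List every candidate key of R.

Attributes A, D never appear on any right-hand side, so every candidate key must contain {A, D}.
{A, D}⁺ = {A, B, C, D, G}, which is all of the schema, so {A, D} is the only candidate key.

AD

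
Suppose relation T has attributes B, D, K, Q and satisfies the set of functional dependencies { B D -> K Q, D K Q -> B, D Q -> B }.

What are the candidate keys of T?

{B, D}⁺: BD→KQ adds K, Q → {B, D, K, Q}.
{D, Q}⁺: DQ→B adds B; BD→KQ adds K → {B, D, K, Q}.

(B, D); (D, Q)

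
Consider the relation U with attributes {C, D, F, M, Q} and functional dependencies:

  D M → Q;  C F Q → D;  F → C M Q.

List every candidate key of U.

{F}

Attribute F never appears on the right-hand side of any dependency, so F must belong to every candidate key.
{F}⁺ = {C, D, F, M, Q}, which is all of the schema, so {F} is the only candidate key.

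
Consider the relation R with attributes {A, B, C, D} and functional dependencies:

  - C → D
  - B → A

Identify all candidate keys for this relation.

{B, C}

Attributes B, C never appear on any right-hand side, so every candidate key must contain {B, C}.
{B, C}⁺ = {A, B, C, D}, which is all of the schema, so {B, C} is the only candidate key.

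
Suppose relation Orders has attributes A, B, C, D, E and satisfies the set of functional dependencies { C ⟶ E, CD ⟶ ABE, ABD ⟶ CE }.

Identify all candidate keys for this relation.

CD; ABD

Attribute D never appears on the right-hand side of any dependency, so D must belong to every candidate key.
{D}⁺ = {D}, which is not all of the schema, so we must add further attributes.
{C, D}⁺: C→E adds E; CD→ABE adds A, B → {A, B, C, D, E}. Minimal: {D}⁺ = {D}; {C}⁺ = {C, E} — none reach the full schema.
{A, B, D}⁺: ABD→CE adds C, E → {A, B, C, D, E}. Minimal: {B, D}⁺ = {B, D}; {A, D}⁺ = {A, D}; {A, B}⁺ = {A, B} — none reach the full schema.
Any other superkey contains one of these as a subset, so there are no further candidate keys.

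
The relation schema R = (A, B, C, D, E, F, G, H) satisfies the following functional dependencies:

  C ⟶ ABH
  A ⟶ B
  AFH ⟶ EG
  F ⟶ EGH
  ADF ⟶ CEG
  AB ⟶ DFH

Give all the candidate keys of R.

{A}⁺: A→B adds B; AB→DFH adds D, F, H; AFH→EG adds E, G; ADF→CEG adds C → {A, B, C, D, E, F, G, H}.
{C}⁺: C→ABH adds A, B, H; AB→DFH adds D, F; AFH→EG adds E, G → {A, B, C, D, E, F, G, H}.

{A}; {C}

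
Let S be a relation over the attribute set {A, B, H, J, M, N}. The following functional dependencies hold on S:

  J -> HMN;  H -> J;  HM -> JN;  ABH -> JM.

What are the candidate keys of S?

Attributes A, B never appear on any right-hand side, so every candidate key must contain {A, B}.
{A, B}⁺ = {A, B}, which is not all of the schema, so we must add further attributes.
{A, B, H}⁺: H→J adds J; ABH→JM adds M; J→HMN adds N → {A, B, H, J, M, N}. Minimal: {B, H}⁺ = {B, H, J, M, N}; {A, H}⁺ = {A, H, J, M, N}; {A, B}⁺ = {A, B} — none reach the full schema.
{A, B, J}⁺: J→HMN adds H, M, N → {A, B, H, J, M, N}. Minimal: {B, J}⁺ = {B, H, J, M, N}; {A, J}⁺ = {A, H, J, M, N}; {A, B}⁺ = {A, B} — none reach the full schema.

(A, B, H), (A, B, J)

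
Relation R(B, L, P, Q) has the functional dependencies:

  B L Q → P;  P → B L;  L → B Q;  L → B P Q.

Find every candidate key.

{L}; {P}

{L}⁺: L→BQ adds B, Q; L→BPQ adds P → {B, L, P, Q}.
{P}⁺: P→BL adds B, L; L→BQ adds Q → {B, L, P, Q}.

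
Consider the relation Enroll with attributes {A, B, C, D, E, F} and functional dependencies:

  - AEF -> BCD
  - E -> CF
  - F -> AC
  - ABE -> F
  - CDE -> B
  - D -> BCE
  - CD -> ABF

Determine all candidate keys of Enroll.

(D); (E)

{D}⁺: D→BCE adds B, C, E; CD→ABF adds A, F → {A, B, C, D, E, F}.
{E}⁺: E→CF adds C, F; F→AC adds A; AEF→BCD adds B, D → {A, B, C, D, E, F}.
Any other superkey contains one of these as a subset, so there are no further candidate keys.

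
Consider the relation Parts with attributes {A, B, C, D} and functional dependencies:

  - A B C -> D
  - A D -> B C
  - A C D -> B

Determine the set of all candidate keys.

{A, D}⁺: AD→BC adds B, C → {A, B, C, D}.
{A, B, C}⁺: ABC→D adds D → {A, B, C, D}.
Any other superkey contains one of these as a subset, so there are no further candidate keys.

{A, D}, {A, B, C}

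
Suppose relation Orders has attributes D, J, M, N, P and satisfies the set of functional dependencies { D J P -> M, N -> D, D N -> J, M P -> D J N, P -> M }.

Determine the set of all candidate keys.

P

{P}⁺: P→M adds M; MP→DJN adds D, J, N → {D, J, M, N, P}.
No other minimal superkey exists.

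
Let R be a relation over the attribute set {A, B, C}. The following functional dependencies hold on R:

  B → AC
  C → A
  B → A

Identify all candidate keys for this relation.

Attribute B never appears on the right-hand side of any dependency, so B must belong to every candidate key.
{B}⁺ = {A, B, C}, which is all of the schema, so {B} is the only candidate key.

{B}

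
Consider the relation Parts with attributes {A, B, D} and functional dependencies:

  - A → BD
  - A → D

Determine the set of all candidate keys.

{A}

Attribute A never appears on the right-hand side of any dependency, so A must belong to every candidate key.
{A}⁺ = {A, B, D}, which is all of the schema, so {A} is the only candidate key.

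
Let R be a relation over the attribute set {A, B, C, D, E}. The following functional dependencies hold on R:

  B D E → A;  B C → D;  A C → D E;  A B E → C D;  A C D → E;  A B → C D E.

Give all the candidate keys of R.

(A, B), (B, C, E), (B, D, E)

{A, B}⁺: AB→CDE adds C, D, E → {A, B, C, D, E}. Minimal: {B}⁺ = {B}; {A}⁺ = {A} — none reach the full schema.
{B, C, E}⁺: BC→D adds D; BDE→A adds A → {A, B, C, D, E}. Minimal: {C, E}⁺ = {C, E}; {B, E}⁺ = {B, E}; {B, C}⁺ = {B, C, D} — none reach the full schema.
{B, D, E}⁺: BDE→A adds A; ABE→CD adds C → {A, B, C, D, E}. Minimal: {D, E}⁺ = {D, E}; {B, E}⁺ = {B, E}; {B, D}⁺ = {B, D} — none reach the full schema.
Any other superkey contains one of these as a subset, so there are no further candidate keys.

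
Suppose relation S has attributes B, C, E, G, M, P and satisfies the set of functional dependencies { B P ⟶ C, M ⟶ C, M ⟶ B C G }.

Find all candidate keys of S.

EMP

Attributes E, M, P never appear on any right-hand side, so every candidate key must contain {E, M, P}.
{E, M, P}⁺ = {B, C, E, G, M, P}, which is all of the schema, so {E, M, P} is the only candidate key.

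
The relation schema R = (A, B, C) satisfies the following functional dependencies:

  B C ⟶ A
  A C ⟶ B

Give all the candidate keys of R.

Attribute C never appears on the right-hand side of any dependency, so C must belong to every candidate key.
{C}⁺ = {C}, which is not all of the schema, so we must add further attributes.
{A, C}⁺: AC→B adds B → {A, B, C}. Minimal: {C}⁺ = {C}; {A}⁺ = {A} — none reach the full schema.
{B, C}⁺: BC→A adds A → {A, B, C}. Minimal: {C}⁺ = {C}; {B}⁺ = {B} — none reach the full schema.
Any other superkey contains one of these as a subset, so there are no further candidate keys.

AC, BC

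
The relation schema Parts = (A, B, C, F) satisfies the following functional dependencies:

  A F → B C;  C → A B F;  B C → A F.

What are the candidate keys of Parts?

{C}⁺: C→ABF adds A, B, F → {A, B, C, F}.
{A, F}⁺: AF→BC adds B, C → {A, B, C, F}. Minimal: {F}⁺ = {F}; {A}⁺ = {A} — none reach the full schema.
Any other superkey contains one of these as a subset, so there are no further candidate keys.

{C}; {A, F}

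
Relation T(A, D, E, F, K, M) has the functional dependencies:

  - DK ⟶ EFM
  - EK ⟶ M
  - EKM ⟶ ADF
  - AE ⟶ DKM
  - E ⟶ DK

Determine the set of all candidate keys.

{E}⁺: E→DK adds D, K; DK→EFM adds F, M; EKM→ADF adds A → {A, D, E, F, K, M}.
{D, K}⁺: DK→EFM adds E, F, M; EKM→ADF adds A → {A, D, E, F, K, M}. Minimal: {K}⁺ = {K}; {D}⁺ = {D} — none reach the full schema.
Any other superkey contains one of these as a subset, so there are no further candidate keys.

{E}, {D, K}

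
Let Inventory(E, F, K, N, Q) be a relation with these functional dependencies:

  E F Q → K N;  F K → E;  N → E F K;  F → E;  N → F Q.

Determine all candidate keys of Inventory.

{N}; {F, Q}

{N}⁺: N→EFK adds E, F, K; N→FQ adds Q → {E, F, K, N, Q}.
{F, Q}⁺: F→E adds E; EFQ→KN adds K, N → {E, F, K, N, Q}. Minimal: {Q}⁺ = {Q}; {F}⁺ = {E, F} — none reach the full schema.
Any other superkey contains one of these as a subset, so there are no further candidate keys.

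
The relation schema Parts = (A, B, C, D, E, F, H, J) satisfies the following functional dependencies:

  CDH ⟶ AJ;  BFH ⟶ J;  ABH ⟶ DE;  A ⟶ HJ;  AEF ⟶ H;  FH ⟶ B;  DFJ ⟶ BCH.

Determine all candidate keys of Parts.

Attribute F never appears on the right-hand side of any dependency, so F must belong to every candidate key.
{F}⁺ = {F}, which is not all of the schema, so we must add further attributes.
{A, F}⁺: A→HJ adds H, J; FH→B adds B; ABH→DE adds D, E; DFJ→BCH adds C → {A, B, C, D, E, F, H, J}. Minimal: {F}⁺ = {F}; {A}⁺ = {A, H, J} — none reach the full schema.
{D, F, H}⁺: FH→B adds B; BFH→J adds J; DFJ→BCH adds C; CDH→AJ adds A; ABH→DE adds E → {A, B, C, D, E, F, H, J}. Minimal: {F, H}⁺ = {B, F, H, J}; {D, H}⁺ = {D, H}; {D, F}⁺ = {D, F} — none reach the full schema.
{D, F, J}⁺: DFJ→BCH adds B, C, H; CDH→AJ adds A; ABH→DE adds E → {A, B, C, D, E, F, H, J}. Minimal: {F, J}⁺ = {F, J}; {D, J}⁺ = {D, J}; {D, F}⁺ = {D, F} — none reach the full schema.
Any other superkey contains one of these as a subset, so there are no further candidate keys.

(A, F), (D, F, H), (D, F, J)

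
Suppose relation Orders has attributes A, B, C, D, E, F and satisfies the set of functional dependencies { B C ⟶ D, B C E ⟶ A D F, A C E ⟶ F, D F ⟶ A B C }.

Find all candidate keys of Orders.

Attribute E never appears on the right-hand side of any dependency, so E must belong to every candidate key.
{E}⁺ = {E}, which is not all of the schema, so we must add further attributes.
{B, C, E}⁺: BC→D adds D; BCE→ADF adds A, F → {A, B, C, D, E, F}.
{D, E, F}⁺: DF→ABC adds A, B, C → {A, B, C, D, E, F}.
{A, C, D, E}⁺: ACE→F adds F; DF→ABC adds B → {A, B, C, D, E, F}.
Any other superkey contains one of these as a subset, so there are no further candidate keys.

BCE, DEF, ACDE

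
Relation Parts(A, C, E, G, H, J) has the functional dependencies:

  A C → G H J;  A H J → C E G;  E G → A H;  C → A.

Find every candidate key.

{C}⁺: C→A adds A; AC→GHJ adds G, H, J; AHJ→CEG adds E → {A, C, E, G, H, J}.
{A, H, J}⁺: AHJ→CEG adds C, E, G → {A, C, E, G, H, J}.
{E, G, J}⁺: EG→AH adds A, H; AHJ→CEG adds C → {A, C, E, G, H, J}.

C; AHJ; EGJ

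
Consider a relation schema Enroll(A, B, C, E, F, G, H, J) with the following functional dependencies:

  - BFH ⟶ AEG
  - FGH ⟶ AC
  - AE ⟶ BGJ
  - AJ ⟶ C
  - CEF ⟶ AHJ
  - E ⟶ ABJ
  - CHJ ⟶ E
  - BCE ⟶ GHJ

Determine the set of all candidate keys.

{E, F}, {B, F, H}, {A, F, H, J}, {C, F, H, J}, {F, G, H, J}

{E, F}⁺: E→ABJ adds A, B, J; AE→BGJ adds G; AJ→C adds C; CEF→AHJ adds H → {A, B, C, E, F, G, H, J}. Minimal: {F}⁺ = {F}; {E}⁺ = {A, B, C, E, G, H, J} — none reach the full schema.
{B, F, H}⁺: BFH→AEG adds A, E, G; FGH→AC adds C; AE→BGJ adds J → {A, B, C, E, F, G, H, J}. Minimal: {F, H}⁺ = {F, H}; {B, H}⁺ = {B, H}; {B, F}⁺ = {B, F} — none reach the full schema.
{A, F, H, J}⁺: AJ→C adds C; CHJ→E adds E; AE→BGJ adds B, G → {A, B, C, E, F, G, H, J}. Minimal: {F, H, J}⁺ = {F, H, J}; {A, H, J}⁺ = {A, B, C, E, G, H, J}; {A, F, J}⁺ = {A, C, F, J}; … — none reach the full schema.
{C, F, H, J}⁺: CHJ→E adds E; CEF→AHJ adds A; E→ABJ adds B; BCE→GHJ adds G → {A, B, C, E, F, G, H, J}. Minimal: {F, H, J}⁺ = {F, H, J}; {C, H, J}⁺ = {A, B, C, E, G, H, J}; {C, F, J}⁺ = {C, F, J}; … — none reach the full schema.
{F, G, H, J}⁺: FGH→AC adds A, C; CHJ→E adds E; AE→BGJ adds B → {A, B, C, E, F, G, H, J}. Minimal: {G, H, J}⁺ = {G, H, J}; {F, H, J}⁺ = {F, H, J}; {F, G, J}⁺ = {F, G, J}; … — none reach the full schema.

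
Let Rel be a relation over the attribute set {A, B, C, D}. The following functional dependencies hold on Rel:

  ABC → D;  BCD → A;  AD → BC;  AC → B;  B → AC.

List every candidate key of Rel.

{B}⁺: B→AC adds A, C; ABC→D adds D → {A, B, C, D}.
{A, C}⁺: AC→B adds B; ABC→D adds D → {A, B, C, D}. Minimal: {C}⁺ = {C}; {A}⁺ = {A} — none reach the full schema.
{A, D}⁺: AD→BC adds B, C → {A, B, C, D}. Minimal: {D}⁺ = {D}; {A}⁺ = {A} — none reach the full schema.
Any other superkey contains one of these as a subset, so there are no further candidate keys.

{B}, {A, C}, {A, D}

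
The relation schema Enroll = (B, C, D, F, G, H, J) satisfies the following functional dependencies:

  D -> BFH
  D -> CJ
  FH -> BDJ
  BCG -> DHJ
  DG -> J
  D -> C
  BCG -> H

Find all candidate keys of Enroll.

Attribute G never appears on the right-hand side of any dependency, so G must belong to every candidate key.
{G}⁺ = {G}, which is not all of the schema, so we must add further attributes.
{D, G}⁺: D→BFH adds B, F, H; D→CJ adds C, J → {B, C, D, F, G, H, J}. Minimal: {G}⁺ = {G}; {D}⁺ = {B, C, D, F, H, J} — none reach the full schema.
{B, C, G}⁺: BCG→DHJ adds D, H, J; D→BFH adds F → {B, C, D, F, G, H, J}. Minimal: {C, G}⁺ = {C, G}; {B, G}⁺ = {B, G}; {B, C}⁺ = {B, C} — none reach the full schema.
{F, G, H}⁺: FH→BDJ adds B, D, J; D→C adds C → {B, C, D, F, G, H, J}. Minimal: {G, H}⁺ = {G, H}; {F, H}⁺ = {B, C, D, F, H, J}; {F, G}⁺ = {F, G} — none reach the full schema.

{D, G}, {B, C, G}, {F, G, H}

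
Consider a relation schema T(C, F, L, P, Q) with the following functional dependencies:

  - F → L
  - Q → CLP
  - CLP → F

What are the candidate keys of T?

{Q}

{Q}⁺: Q→CLP adds C, L, P; CLP→F adds F → {C, F, L, P, Q}.
No other minimal superkey exists.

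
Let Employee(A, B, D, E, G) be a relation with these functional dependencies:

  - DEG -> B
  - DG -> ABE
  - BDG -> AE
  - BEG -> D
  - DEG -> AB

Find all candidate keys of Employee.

{D, G}, {B, E, G}

{D, G}⁺: DG→ABE adds A, B, E → {A, B, D, E, G}. Minimal: {G}⁺ = {G}; {D}⁺ = {D} — none reach the full schema.
{B, E, G}⁺: BEG→D adds D; DEG→AB adds A → {A, B, D, E, G}. Minimal: {E, G}⁺ = {E, G}; {B, G}⁺ = {B, G}; {B, E}⁺ = {B, E} — none reach the full schema.
Any other superkey contains one of these as a subset, so there are no further candidate keys.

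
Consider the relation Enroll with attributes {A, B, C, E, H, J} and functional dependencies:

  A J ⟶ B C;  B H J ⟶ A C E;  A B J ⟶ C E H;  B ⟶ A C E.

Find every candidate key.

(A, J); (B, J)

Attribute J never appears on the right-hand side of any dependency, so J must belong to every candidate key.
{J}⁺ = {J}, which is not all of the schema, so we must add further attributes.
{A, J}⁺: AJ→BC adds B, C; ABJ→CEH adds E, H → {A, B, C, E, H, J}. Minimal: {J}⁺ = {J}; {A}⁺ = {A} — none reach the full schema.
{B, J}⁺: B→ACE adds A, C, E; ABJ→CEH adds H → {A, B, C, E, H, J}. Minimal: {J}⁺ = {J}; {B}⁺ = {A, B, C, E} — none reach the full schema.
Any other superkey contains one of these as a subset, so there are no further candidate keys.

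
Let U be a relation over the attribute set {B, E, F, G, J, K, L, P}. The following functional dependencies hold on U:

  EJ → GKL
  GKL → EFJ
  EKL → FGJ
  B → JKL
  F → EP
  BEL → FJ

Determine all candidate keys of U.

Attribute B never appears on the right-hand side of any dependency, so B must belong to every candidate key.
{B}⁺ = {B, J, K, L}, which is not all of the schema, so we must add further attributes.
{B, E}⁺: B→JKL adds J, K, L; BEL→FJ adds F; EJ→GKL adds G; F→EP adds P → {B, E, F, G, J, K, L, P}. Minimal: {E}⁺ = {E}; {B}⁺ = {B, J, K, L} — none reach the full schema.
{B, F}⁺: B→JKL adds J, K, L; F→EP adds E, P; EJ→GKL adds G → {B, E, F, G, J, K, L, P}. Minimal: {F}⁺ = {E, F, P}; {B}⁺ = {B, J, K, L} — none reach the full schema.
{B, G}⁺: B→JKL adds J, K, L; GKL→EFJ adds E, F; F→EP adds P → {B, E, F, G, J, K, L, P}. Minimal: {G}⁺ = {G}; {B}⁺ = {B, J, K, L} — none reach the full schema.
Any other superkey contains one of these as a subset, so there are no further candidate keys.

{B, E}, {B, F}, {B, G}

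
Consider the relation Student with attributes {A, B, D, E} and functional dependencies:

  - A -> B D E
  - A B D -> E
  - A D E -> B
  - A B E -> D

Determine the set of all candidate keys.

Attribute A never appears on the right-hand side of any dependency, so A must belong to every candidate key.
{A}⁺ = {A, B, D, E}, which is all of the schema, so {A} is the only candidate key.

{A}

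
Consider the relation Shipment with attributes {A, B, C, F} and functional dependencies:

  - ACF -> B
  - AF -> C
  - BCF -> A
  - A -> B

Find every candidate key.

Attribute F never appears on the right-hand side of any dependency, so F must belong to every candidate key.
{F}⁺ = {F}, which is not all of the schema, so we must add further attributes.
{A, F}⁺: AF→C adds C; A→B adds B → {A, B, C, F}.
{B, C, F}⁺: BCF→A adds A → {A, B, C, F}.
Any other superkey contains one of these as a subset, so there are no further candidate keys.

(A, F), (B, C, F)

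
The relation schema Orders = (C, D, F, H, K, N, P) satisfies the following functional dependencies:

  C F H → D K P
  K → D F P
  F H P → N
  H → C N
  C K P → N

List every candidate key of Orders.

(F, H), (H, K)

Attribute H never appears on the right-hand side of any dependency, so H must belong to every candidate key.
{H}⁺ = {C, H, N}, which is not all of the schema, so we must add further attributes.
{F, H}⁺: H→CN adds C, N; CFH→DKP adds D, K, P → {C, D, F, H, K, N, P}. Minimal: {H}⁺ = {C, H, N}; {F}⁺ = {F} — none reach the full schema.
{H, K}⁺: K→DFP adds D, F, P; FHP→N adds N; H→CN adds C → {C, D, F, H, K, N, P}. Minimal: {K}⁺ = {D, F, K, P}; {H}⁺ = {C, H, N} — none reach the full schema.
Any other superkey contains one of these as a subset, so there are no further candidate keys.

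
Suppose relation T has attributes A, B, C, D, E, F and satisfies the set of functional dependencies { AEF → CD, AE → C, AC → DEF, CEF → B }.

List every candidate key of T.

{A, C}⁺: AC→DEF adds D, E, F; CEF→B adds B → {A, B, C, D, E, F}.
{A, E}⁺: AE→C adds C; AC→DEF adds D, F; CEF→B adds B → {A, B, C, D, E, F}.
Any other superkey contains one of these as a subset, so there are no further candidate keys.

(A, C), (A, E)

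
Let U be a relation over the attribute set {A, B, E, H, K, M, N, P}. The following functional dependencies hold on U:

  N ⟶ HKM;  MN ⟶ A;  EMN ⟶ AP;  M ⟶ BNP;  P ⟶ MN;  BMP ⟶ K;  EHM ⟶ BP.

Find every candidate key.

{E, M}, {E, N}, {E, P}

Attribute E never appears on the right-hand side of any dependency, so E must belong to every candidate key.
{E}⁺ = {E}, which is not all of the schema, so we must add further attributes.
{E, M}⁺: M→BNP adds B, N, P; BMP→K adds K; N→HKM adds H; MN→A adds A → {A, B, E, H, K, M, N, P}. Minimal: {M}⁺ = {A, B, H, K, M, N, P}; {E}⁺ = {E} — none reach the full schema.
{E, N}⁺: N→HKM adds H, K, M; MN→A adds A; EMN→AP adds P; M→BNP adds B → {A, B, E, H, K, M, N, P}. Minimal: {N}⁺ = {A, B, H, K, M, N, P}; {E}⁺ = {E} — none reach the full schema.
{E, P}⁺: P→MN adds M, N; N→HKM adds H, K; MN→A adds A; M→BNP adds B → {A, B, E, H, K, M, N, P}. Minimal: {P}⁺ = {A, B, H, K, M, N, P}; {E}⁺ = {E} — none reach the full schema.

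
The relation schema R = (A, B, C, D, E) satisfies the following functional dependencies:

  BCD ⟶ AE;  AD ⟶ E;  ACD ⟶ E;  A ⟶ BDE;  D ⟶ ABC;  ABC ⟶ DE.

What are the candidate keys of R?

{A}; {D}

{A}⁺: A→BDE adds B, D, E; D→ABC adds C → {A, B, C, D, E}.
{D}⁺: D→ABC adds A, B, C; ABC→DE adds E → {A, B, C, D, E}.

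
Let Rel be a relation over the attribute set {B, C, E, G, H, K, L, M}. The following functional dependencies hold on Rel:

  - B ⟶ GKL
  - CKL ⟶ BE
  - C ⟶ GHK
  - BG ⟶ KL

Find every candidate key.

Attributes C, M never appear on any right-hand side, so every candidate key must contain {C, M}.
{C, M}⁺ = {C, G, H, K, M}, which is not all of the schema, so we must add further attributes.
{B, C, M}⁺: B→GKL adds G, K, L; CKL→BE adds E; C→GHK adds H → {B, C, E, G, H, K, L, M}. Minimal: {C, M}⁺ = {C, G, H, K, M}; {B, M}⁺ = {B, G, K, L, M}; {B, C}⁺ = {B, C, E, G, H, K, L} — none reach the full schema.
{C, L, M}⁺: C→GHK adds G, H, K; CKL→BE adds B, E → {B, C, E, G, H, K, L, M}. Minimal: {L, M}⁺ = {L, M}; {C, M}⁺ = {C, G, H, K, M}; {C, L}⁺ = {B, C, E, G, H, K, L} — none reach the full schema.

(B, C, M); (C, L, M)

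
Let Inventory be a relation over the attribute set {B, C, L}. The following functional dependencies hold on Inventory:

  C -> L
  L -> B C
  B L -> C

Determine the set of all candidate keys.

(C); (L)

{C}⁺: C→L adds L; L→BC adds B → {B, C, L}.
{L}⁺: L→BC adds B, C → {B, C, L}.
Any other superkey contains one of these as a subset, so there are no further candidate keys.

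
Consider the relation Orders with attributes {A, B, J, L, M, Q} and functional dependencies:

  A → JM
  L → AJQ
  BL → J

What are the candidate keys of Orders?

(B, L)

{B, L}⁺: L→AJQ adds A, J, Q; A→JM adds M → {A, B, J, L, M, Q}. Minimal: {L}⁺ = {A, J, L, M, Q}; {B}⁺ = {B} — none reach the full schema.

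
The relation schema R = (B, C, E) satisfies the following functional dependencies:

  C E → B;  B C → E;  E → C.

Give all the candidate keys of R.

(E), (B, C)

{E}⁺: E→C adds C; CE→B adds B → {B, C, E}.
{B, C}⁺: BC→E adds E → {B, C, E}.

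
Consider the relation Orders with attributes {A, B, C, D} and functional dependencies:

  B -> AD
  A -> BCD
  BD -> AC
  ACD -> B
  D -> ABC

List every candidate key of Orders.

{A}; {B}; {D}

{A}⁺: A→BCD adds B, C, D → {A, B, C, D}.
{B}⁺: B→AD adds A, D; A→BCD adds C → {A, B, C, D}.
{D}⁺: D→ABC adds A, B, C → {A, B, C, D}.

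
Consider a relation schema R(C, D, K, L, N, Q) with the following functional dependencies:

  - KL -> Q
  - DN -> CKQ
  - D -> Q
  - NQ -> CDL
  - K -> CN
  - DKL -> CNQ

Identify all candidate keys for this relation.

(D, K), (D, N), (K, L), (K, Q), (N, Q)

{D, K}⁺: D→Q adds Q; K→CN adds C, N; NQ→CDL adds L → {C, D, K, L, N, Q}. Minimal: {K}⁺ = {C, K, N}; {D}⁺ = {D, Q} — none reach the full schema.
{D, N}⁺: DN→CKQ adds C, K, Q; NQ→CDL adds L → {C, D, K, L, N, Q}. Minimal: {N}⁺ = {N}; {D}⁺ = {D, Q} — none reach the full schema.
{K, L}⁺: KL→Q adds Q; K→CN adds C, N; NQ→CDL adds D → {C, D, K, L, N, Q}. Minimal: {L}⁺ = {L}; {K}⁺ = {C, K, N} — none reach the full schema.
{K, Q}⁺: K→CN adds C, N; NQ→CDL adds D, L → {C, D, K, L, N, Q}. Minimal: {Q}⁺ = {Q}; {K}⁺ = {C, K, N} — none reach the full schema.
{N, Q}⁺: NQ→CDL adds C, D, L; DN→CKQ adds K → {C, D, K, L, N, Q}. Minimal: {Q}⁺ = {Q}; {N}⁺ = {N} — none reach the full schema.
Any other superkey contains one of these as a subset, so there are no further candidate keys.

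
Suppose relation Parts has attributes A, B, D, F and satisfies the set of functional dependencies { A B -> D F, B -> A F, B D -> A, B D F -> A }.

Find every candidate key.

Attribute B never appears on the right-hand side of any dependency, so B must belong to every candidate key.
{B}⁺ = {A, B, D, F}, which is all of the schema, so {B} is the only candidate key.

{B}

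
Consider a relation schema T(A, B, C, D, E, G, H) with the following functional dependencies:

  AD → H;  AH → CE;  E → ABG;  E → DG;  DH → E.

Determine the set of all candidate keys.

{E}⁺: E→ABG adds A, B, G; E→DG adds D; AD→H adds H; AH→CE adds C → {A, B, C, D, E, G, H}.
{A, D}⁺: AD→H adds H; AH→CE adds C, E; E→ABG adds B, G → {A, B, C, D, E, G, H}. Minimal: {D}⁺ = {D}; {A}⁺ = {A} — none reach the full schema.
{A, H}⁺: AH→CE adds C, E; E→ABG adds B, G; E→DG adds D → {A, B, C, D, E, G, H}. Minimal: {H}⁺ = {H}; {A}⁺ = {A} — none reach the full schema.
{D, H}⁺: DH→E adds E; E→ABG adds A, B, G; AH→CE adds C → {A, B, C, D, E, G, H}. Minimal: {H}⁺ = {H}; {D}⁺ = {D} — none reach the full schema.

E, AD, AH, DH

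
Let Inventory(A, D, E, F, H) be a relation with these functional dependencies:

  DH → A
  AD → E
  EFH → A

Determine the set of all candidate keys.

DFH

{D, F, H}⁺: DH→A adds A; AD→E adds E → {A, D, E, F, H}. Minimal: {F, H}⁺ = {F, H}; {D, H}⁺ = {A, D, E, H}; {D, F}⁺ = {D, F} — none reach the full schema.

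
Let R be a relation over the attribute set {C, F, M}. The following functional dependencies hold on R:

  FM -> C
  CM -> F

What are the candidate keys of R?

Attribute M never appears on the right-hand side of any dependency, so M must belong to every candidate key.
{M}⁺ = {M}, which is not all of the schema, so we must add further attributes.
{C, M}⁺: CM→F adds F → {C, F, M}. Minimal: {M}⁺ = {M}; {C}⁺ = {C} — none reach the full schema.
{F, M}⁺: FM→C adds C → {C, F, M}. Minimal: {M}⁺ = {M}; {F}⁺ = {F} — none reach the full schema.
Any other superkey contains one of these as a subset, so there are no further candidate keys.

{C, M}, {F, M}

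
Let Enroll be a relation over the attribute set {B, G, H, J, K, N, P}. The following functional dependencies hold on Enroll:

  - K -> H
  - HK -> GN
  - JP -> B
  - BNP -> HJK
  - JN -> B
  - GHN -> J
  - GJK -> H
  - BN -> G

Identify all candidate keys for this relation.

Attribute P never appears on the right-hand side of any dependency, so P must belong to every candidate key.
{P}⁺ = {P}, which is not all of the schema, so we must add further attributes.
{K, P}⁺: K→H adds H; HK→GN adds G, N; GHN→J adds J; JP→B adds B → {B, G, H, J, K, N, P}. Minimal: {P}⁺ = {P}; {K}⁺ = {B, G, H, J, K, N} — none reach the full schema.
{B, N, P}⁺: BNP→HJK adds H, J, K; BN→G adds G → {B, G, H, J, K, N, P}. Minimal: {N, P}⁺ = {N, P}; {B, P}⁺ = {B, P}; {B, N}⁺ = {B, G, N} — none reach the full schema.
{J, N, P}⁺: JP→B adds B; BNP→HJK adds H, K; BN→G adds G → {B, G, H, J, K, N, P}. Minimal: {N, P}⁺ = {N, P}; {J, P}⁺ = {B, J, P}; {J, N}⁺ = {B, G, J, N} — none reach the full schema.
{G, H, N, P}⁺: GHN→J adds J; JP→B adds B; BNP→HJK adds K → {B, G, H, J, K, N, P}. Minimal: {H, N, P}⁺ = {H, N, P}; {G, N, P}⁺ = {G, N, P}; {G, H, P}⁺ = {G, H, P}; … — none reach the full schema.

(K, P), (B, N, P), (J, N, P), (G, H, N, P)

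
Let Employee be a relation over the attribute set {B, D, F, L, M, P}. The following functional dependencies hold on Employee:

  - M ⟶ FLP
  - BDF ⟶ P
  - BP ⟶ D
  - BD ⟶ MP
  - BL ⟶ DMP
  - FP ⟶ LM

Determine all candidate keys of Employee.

Attribute B never appears on the right-hand side of any dependency, so B must belong to every candidate key.
{B}⁺ = {B}, which is not all of the schema, so we must add further attributes.
{B, D}⁺: BD→MP adds M, P; M→FLP adds F, L → {B, D, F, L, M, P}. Minimal: {D}⁺ = {D}; {B}⁺ = {B} — none reach the full schema.
{B, L}⁺: BL→DMP adds D, M, P; M→FLP adds F → {B, D, F, L, M, P}. Minimal: {L}⁺ = {L}; {B}⁺ = {B} — none reach the full schema.
{B, M}⁺: M→FLP adds F, L, P; BP→D adds D → {B, D, F, L, M, P}. Minimal: {M}⁺ = {F, L, M, P}; {B}⁺ = {B} — none reach the full schema.
{B, P}⁺: BP→D adds D; BD→MP adds M; M→FLP adds F, L → {B, D, F, L, M, P}. Minimal: {P}⁺ = {P}; {B}⁺ = {B} — none reach the full schema.

{B, D}, {B, L}, {B, M}, {B, P}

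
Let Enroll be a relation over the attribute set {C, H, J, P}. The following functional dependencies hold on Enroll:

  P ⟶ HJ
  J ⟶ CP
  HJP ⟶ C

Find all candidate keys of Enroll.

(J); (P)

{J}⁺: J→CP adds C, P; P→HJ adds H → {C, H, J, P}.
{P}⁺: P→HJ adds H, J; J→CP adds C → {C, H, J, P}.
Any other superkey contains one of these as a subset, so there are no further candidate keys.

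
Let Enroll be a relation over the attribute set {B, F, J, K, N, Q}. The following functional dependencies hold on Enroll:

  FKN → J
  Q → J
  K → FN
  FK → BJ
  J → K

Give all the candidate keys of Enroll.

Attribute Q never appears on the right-hand side of any dependency, so Q must belong to every candidate key.
{Q}⁺ = {B, F, J, K, N, Q}, which is all of the schema, so {Q} is the only candidate key.

{Q}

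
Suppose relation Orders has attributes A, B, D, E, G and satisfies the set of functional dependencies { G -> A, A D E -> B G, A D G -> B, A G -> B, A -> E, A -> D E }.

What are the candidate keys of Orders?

{A}⁺: A→E adds E; A→DE adds D; ADE→BG adds B, G → {A, B, D, E, G}.
{G}⁺: G→A adds A; AG→B adds B; A→E adds E; A→DE adds D → {A, B, D, E, G}.
Any other superkey contains one of these as a subset, so there are no further candidate keys.

(A), (G)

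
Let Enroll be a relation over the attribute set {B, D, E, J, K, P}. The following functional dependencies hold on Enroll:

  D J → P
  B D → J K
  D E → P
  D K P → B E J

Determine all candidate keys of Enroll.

(B, D), (D, E, K), (D, J, K), (D, K, P)

Attribute D never appears on the right-hand side of any dependency, so D must belong to every candidate key.
{D}⁺ = {D}, which is not all of the schema, so we must add further attributes.
{B, D}⁺: BD→JK adds J, K; DJ→P adds P; DKP→BEJ adds E → {B, D, E, J, K, P}. Minimal: {D}⁺ = {D}; {B}⁺ = {B} — none reach the full schema.
{D, E, K}⁺: DE→P adds P; DKP→BEJ adds B, J → {B, D, E, J, K, P}. Minimal: {E, K}⁺ = {E, K}; {D, K}⁺ = {D, K}; {D, E}⁺ = {D, E, P} — none reach the full schema.
{D, J, K}⁺: DJ→P adds P; DKP→BEJ adds B, E → {B, D, E, J, K, P}. Minimal: {J, K}⁺ = {J, K}; {D, K}⁺ = {D, K}; {D, J}⁺ = {D, J, P} — none reach the full schema.
{D, K, P}⁺: DKP→BEJ adds B, E, J → {B, D, E, J, K, P}. Minimal: {K, P}⁺ = {K, P}; {D, P}⁺ = {D, P}; {D, K}⁺ = {D, K} — none reach the full schema.
Any other superkey contains one of these as a subset, so there are no further candidate keys.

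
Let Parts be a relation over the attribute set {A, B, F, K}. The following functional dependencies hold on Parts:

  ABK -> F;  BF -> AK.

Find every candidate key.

(B, F), (A, B, K)

Attribute B never appears on the right-hand side of any dependency, so B must belong to every candidate key.
{B}⁺ = {B}, which is not all of the schema, so we must add further attributes.
{B, F}⁺: BF→AK adds A, K → {A, B, F, K}. Minimal: {F}⁺ = {F}; {B}⁺ = {B} — none reach the full schema.
{A, B, K}⁺: ABK→F adds F → {A, B, F, K}. Minimal: {B, K}⁺ = {B, K}; {A, K}⁺ = {A, K}; {A, B}⁺ = {A, B} — none reach the full schema.
Any other superkey contains one of these as a subset, so there are no further candidate keys.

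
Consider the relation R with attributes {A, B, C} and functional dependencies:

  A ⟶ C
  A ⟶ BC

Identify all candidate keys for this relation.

{A}

Attribute A never appears on the right-hand side of any dependency, so A must belong to every candidate key.
{A}⁺ = {A, B, C}, which is all of the schema, so {A} is the only candidate key.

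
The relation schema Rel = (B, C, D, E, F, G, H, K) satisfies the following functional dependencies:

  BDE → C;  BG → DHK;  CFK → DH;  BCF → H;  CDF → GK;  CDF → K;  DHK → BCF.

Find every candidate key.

BEG; BDEF; CDEF; CEFK; DEHK

Attribute E never appears on the right-hand side of any dependency, so E must belong to every candidate key.
{E}⁺ = {E}, which is not all of the schema, so we must add further attributes.
{B, E, G}⁺: BG→DHK adds D, H, K; DHK→BCF adds C, F → {B, C, D, E, F, G, H, K}. Minimal: {E, G}⁺ = {E, G}; {B, G}⁺ = {B, C, D, F, G, H, K}; {B, E}⁺ = {B, E} — none reach the full schema.
{B, D, E, F}⁺: BDE→C adds C; BCF→H adds H; CDF→GK adds G, K → {B, C, D, E, F, G, H, K}. Minimal: {D, E, F}⁺ = {D, E, F}; {B, E, F}⁺ = {B, E, F}; {B, D, F}⁺ = {B, D, F}; … — none reach the full schema.
{C, D, E, F}⁺: CDF→GK adds G, K; CFK→DH adds H; DHK→BCF adds B → {B, C, D, E, F, G, H, K}. Minimal: {D, E, F}⁺ = {D, E, F}; {C, E, F}⁺ = {C, E, F}; {C, D, F}⁺ = {B, C, D, F, G, H, K}; … — none reach the full schema.
{C, E, F, K}⁺: CFK→DH adds D, H; CDF→GK adds G; DHK→BCF adds B → {B, C, D, E, F, G, H, K}. Minimal: {E, F, K}⁺ = {E, F, K}; {C, F, K}⁺ = {B, C, D, F, G, H, K}; {C, E, K}⁺ = {C, E, K}; … — none reach the full schema.
{D, E, H, K}⁺: DHK→BCF adds B, C, F; CDF→GK adds G → {B, C, D, E, F, G, H, K}. Minimal: {E, H, K}⁺ = {E, H, K}; {D, H, K}⁺ = {B, C, D, F, G, H, K}; {D, E, K}⁺ = {D, E, K}; … — none reach the full schema.
Any other superkey contains one of these as a subset, so there are no further candidate keys.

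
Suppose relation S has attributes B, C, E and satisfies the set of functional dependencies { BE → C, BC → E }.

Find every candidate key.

(B, C), (B, E)

Attribute B never appears on the right-hand side of any dependency, so B must belong to every candidate key.
{B}⁺ = {B}, which is not all of the schema, so we must add further attributes.
{B, C}⁺: BC→E adds E → {B, C, E}. Minimal: {C}⁺ = {C}; {B}⁺ = {B} — none reach the full schema.
{B, E}⁺: BE→C adds C → {B, C, E}. Minimal: {E}⁺ = {E}; {B}⁺ = {B} — none reach the full schema.
Any other superkey contains one of these as a subset, so there are no further candidate keys.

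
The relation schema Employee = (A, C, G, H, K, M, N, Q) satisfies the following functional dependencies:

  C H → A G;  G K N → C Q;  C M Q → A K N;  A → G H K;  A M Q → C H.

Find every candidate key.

{A, M, N}⁺: A→GHK adds G, H, K; GKN→CQ adds C, Q → {A, C, G, H, K, M, N, Q}.
{A, M, Q}⁺: A→GHK adds G, H, K; AMQ→CH adds C; CMQ→AKN adds N → {A, C, G, H, K, M, N, Q}.
{C, M, Q}⁺: CMQ→AKN adds A, K, N; A→GHK adds G, H → {A, C, G, H, K, M, N, Q}.
{C, H, M, N}⁺: CH→AG adds A, G; A→GHK adds K; GKN→CQ adds Q → {A, C, G, H, K, M, N, Q}.
{G, K, M, N}⁺: GKN→CQ adds C, Q; CMQ→AKN adds A; A→GHK adds H → {A, C, G, H, K, M, N, Q}.

{A, M, N}, {A, M, Q}, {C, M, Q}, {C, H, M, N}, {G, K, M, N}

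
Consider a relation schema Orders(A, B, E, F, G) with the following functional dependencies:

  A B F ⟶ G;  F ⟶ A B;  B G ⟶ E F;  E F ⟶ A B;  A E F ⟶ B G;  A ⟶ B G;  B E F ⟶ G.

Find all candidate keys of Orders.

A, F, BG

{A}⁺: A→BG adds B, G; BG→EF adds E, F → {A, B, E, F, G}.
{F}⁺: F→AB adds A, B; A→BG adds G; BG→EF adds E → {A, B, E, F, G}.
{B, G}⁺: BG→EF adds E, F; EF→AB adds A → {A, B, E, F, G}.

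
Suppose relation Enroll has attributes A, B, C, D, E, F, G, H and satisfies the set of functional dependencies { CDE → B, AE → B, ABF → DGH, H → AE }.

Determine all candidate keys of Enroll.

Attributes C, F never appear on any right-hand side, so every candidate key must contain {C, F}.
{C, F}⁺ = {C, F}, which is not all of the schema, so we must add further attributes.
{C, F, H}⁺: H→AE adds A, E; AE→B adds B; ABF→DGH adds D, G → {A, B, C, D, E, F, G, H}. Minimal: {F, H}⁺ = {A, B, D, E, F, G, H}; {C, H}⁺ = {A, B, C, E, H}; {C, F}⁺ = {C, F} — none reach the full schema.
{A, B, C, F}⁺: ABF→DGH adds D, G, H; H→AE adds E → {A, B, C, D, E, F, G, H}. Minimal: {B, C, F}⁺ = {B, C, F}; {A, C, F}⁺ = {A, C, F}; {A, B, F}⁺ = {A, B, D, E, F, G, H}; … — none reach the full schema.
{A, C, E, F}⁺: AE→B adds B; ABF→DGH adds D, G, H → {A, B, C, D, E, F, G, H}. Minimal: {C, E, F}⁺ = {C, E, F}; {A, E, F}⁺ = {A, B, D, E, F, G, H}; {A, C, F}⁺ = {A, C, F}; … — none reach the full schema.

{C, F, H}; {A, B, C, F}; {A, C, E, F}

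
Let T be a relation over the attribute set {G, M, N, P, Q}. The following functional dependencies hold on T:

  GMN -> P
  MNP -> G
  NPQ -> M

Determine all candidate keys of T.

{N, P, Q}; {G, M, N, Q}

Attributes N, Q never appear on any right-hand side, so every candidate key must contain {N, Q}.
{N, Q}⁺ = {N, Q}, which is not all of the schema, so we must add further attributes.
{N, P, Q}⁺: NPQ→M adds M; MNP→G adds G → {G, M, N, P, Q}. Minimal: {P, Q}⁺ = {P, Q}; {N, Q}⁺ = {N, Q}; {N, P}⁺ = {N, P} — none reach the full schema.
{G, M, N, Q}⁺: GMN→P adds P → {G, M, N, P, Q}. Minimal: {M, N, Q}⁺ = {M, N, Q}; {G, N, Q}⁺ = {G, N, Q}; {G, M, Q}⁺ = {G, M, Q}; … — none reach the full schema.
Any other superkey contains one of these as a subset, so there are no further candidate keys.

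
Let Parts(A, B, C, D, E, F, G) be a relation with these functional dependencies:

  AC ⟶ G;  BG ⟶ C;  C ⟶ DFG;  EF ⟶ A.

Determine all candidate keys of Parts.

Attributes B, E never appear on any right-hand side, so every candidate key must contain {B, E}.
{B, E}⁺ = {B, E}, which is not all of the schema, so we must add further attributes.
{B, C, E}⁺: C→DFG adds D, F, G; EF→A adds A → {A, B, C, D, E, F, G}. Minimal: {C, E}⁺ = {A, C, D, E, F, G}; {B, E}⁺ = {B, E}; {B, C}⁺ = {B, C, D, F, G} — none reach the full schema.
{B, E, G}⁺: BG→C adds C; C→DFG adds D, F; EF→A adds A → {A, B, C, D, E, F, G}. Minimal: {E, G}⁺ = {E, G}; {B, G}⁺ = {B, C, D, F, G}; {B, E}⁺ = {B, E} — none reach the full schema.

{B, C, E}, {B, E, G}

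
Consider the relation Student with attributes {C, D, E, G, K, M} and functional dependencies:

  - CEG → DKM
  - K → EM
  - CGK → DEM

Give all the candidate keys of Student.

Attributes C, G never appear on any right-hand side, so every candidate key must contain {C, G}.
{C, G}⁺ = {C, G}, which is not all of the schema, so we must add further attributes.
{C, E, G}⁺: CEG→DKM adds D, K, M → {C, D, E, G, K, M}.
{C, G, K}⁺: K→EM adds E, M; CGK→DEM adds D → {C, D, E, G, K, M}.

{C, E, G}, {C, G, K}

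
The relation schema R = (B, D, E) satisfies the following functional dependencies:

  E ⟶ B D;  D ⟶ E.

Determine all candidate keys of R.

{D}; {E}

{D}⁺: D→E adds E; E→BD adds B → {B, D, E}.
{E}⁺: E→BD adds B, D → {B, D, E}.
Any other superkey contains one of these as a subset, so there are no further candidate keys.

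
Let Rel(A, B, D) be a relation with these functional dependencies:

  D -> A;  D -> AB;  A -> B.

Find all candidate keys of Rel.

D

{D}⁺: D→A adds A; D→AB adds B → {A, B, D}.
No other minimal superkey exists.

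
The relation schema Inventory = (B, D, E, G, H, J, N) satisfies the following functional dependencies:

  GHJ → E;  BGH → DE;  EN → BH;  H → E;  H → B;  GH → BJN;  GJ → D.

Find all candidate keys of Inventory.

Attribute G never appears on the right-hand side of any dependency, so G must belong to every candidate key.
{G}⁺ = {G}, which is not all of the schema, so we must add further attributes.
{G, H}⁺: H→E adds E; H→B adds B; GH→BJN adds J, N; GJ→D adds D → {B, D, E, G, H, J, N}. Minimal: {H}⁺ = {B, E, H}; {G}⁺ = {G} — none reach the full schema.
{E, G, N}⁺: EN→BH adds B, H; GH→BJN adds J; GJ→D adds D → {B, D, E, G, H, J, N}. Minimal: {G, N}⁺ = {G, N}; {E, N}⁺ = {B, E, H, N}; {E, G}⁺ = {E, G} — none reach the full schema.

(G, H), (E, G, N)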